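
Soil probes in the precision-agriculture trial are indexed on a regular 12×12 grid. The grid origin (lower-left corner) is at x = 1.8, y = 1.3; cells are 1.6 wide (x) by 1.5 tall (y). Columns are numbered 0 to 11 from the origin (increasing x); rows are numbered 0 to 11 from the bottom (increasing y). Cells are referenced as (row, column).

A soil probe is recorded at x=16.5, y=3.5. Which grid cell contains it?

(1, 9)

Column index: ⌊(16.5 − 1.8) / 1.6⌋ = ⌊9.187⌋ = 9
Row offset from origin: ⌊(3.5 − 1.3) / 1.5⌋ = ⌊1.467⌋ = 1 → row 1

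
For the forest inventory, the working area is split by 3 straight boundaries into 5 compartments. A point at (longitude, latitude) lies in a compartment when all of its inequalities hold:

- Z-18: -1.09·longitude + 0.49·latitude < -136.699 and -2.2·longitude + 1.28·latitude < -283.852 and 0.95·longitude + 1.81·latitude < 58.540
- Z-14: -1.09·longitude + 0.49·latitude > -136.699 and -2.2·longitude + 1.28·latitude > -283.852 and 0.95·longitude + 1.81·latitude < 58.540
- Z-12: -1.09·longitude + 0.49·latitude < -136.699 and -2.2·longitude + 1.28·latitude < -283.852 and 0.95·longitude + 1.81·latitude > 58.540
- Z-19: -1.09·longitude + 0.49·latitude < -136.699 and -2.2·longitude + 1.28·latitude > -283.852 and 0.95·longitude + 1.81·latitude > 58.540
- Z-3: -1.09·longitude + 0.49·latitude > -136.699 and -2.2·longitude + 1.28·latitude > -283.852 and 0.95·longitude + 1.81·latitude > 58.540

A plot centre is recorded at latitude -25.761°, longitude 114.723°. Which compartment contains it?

-1.09·114.723 + 0.49·-25.761 = -137.671, which is < -136.699
-2.2·114.723 + 1.28·-25.761 = -285.365, which is < -283.852
0.95·114.723 + 1.81·-25.761 = 62.359, which is > 58.540
This sign pattern matches Z-12.

Z-12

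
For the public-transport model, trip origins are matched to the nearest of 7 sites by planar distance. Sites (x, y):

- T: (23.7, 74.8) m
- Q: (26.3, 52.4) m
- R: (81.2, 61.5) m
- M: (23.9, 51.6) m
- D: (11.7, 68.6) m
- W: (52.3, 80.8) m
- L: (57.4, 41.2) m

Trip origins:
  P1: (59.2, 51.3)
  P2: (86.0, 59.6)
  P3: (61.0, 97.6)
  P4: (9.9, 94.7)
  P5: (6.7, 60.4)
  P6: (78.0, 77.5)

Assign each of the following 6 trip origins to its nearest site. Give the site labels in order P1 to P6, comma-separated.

P1 → L (d²=105.25)
P2 → R (d²=26.65)
P3 → W (d²=357.93)
P4 → T (d²=586.45)
P5 → D (d²=92.24)
P6 → R (d²=266.24)

L, R, W, T, D, R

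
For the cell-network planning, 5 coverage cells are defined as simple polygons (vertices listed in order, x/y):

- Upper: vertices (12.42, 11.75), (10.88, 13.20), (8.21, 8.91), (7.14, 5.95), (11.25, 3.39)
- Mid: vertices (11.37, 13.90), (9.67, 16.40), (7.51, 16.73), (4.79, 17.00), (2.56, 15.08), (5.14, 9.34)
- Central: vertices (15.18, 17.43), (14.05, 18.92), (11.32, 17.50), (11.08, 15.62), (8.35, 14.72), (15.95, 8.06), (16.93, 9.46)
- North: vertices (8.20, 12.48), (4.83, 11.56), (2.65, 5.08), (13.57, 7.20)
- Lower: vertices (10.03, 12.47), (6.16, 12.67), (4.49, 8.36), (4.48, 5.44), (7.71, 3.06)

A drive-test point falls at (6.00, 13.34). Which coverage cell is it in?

Mid

Cast a ray rightward from (6.00, 13.34). For each polygon, the edges (by vertex number in listed order) whose endpoints lie on opposite sides of y = 13.34, where each meets that height, and whether that is right or left of the point:
Upper: no edge straddles that height → 0 crossings.
Mid: 5–6 at x≈3.342 (left), 6–1 at x≈10.605 (right) → 1 crossing.
Central: 5–6 at x≈9.925 (right), 7–1 at x≈16.078 (right) → 2 crossings.
North: no edge straddles that height → 0 crossings.
Lower: no edge straddles that height → 0 crossings.
Only Mid has an odd count, so the point is inside Mid.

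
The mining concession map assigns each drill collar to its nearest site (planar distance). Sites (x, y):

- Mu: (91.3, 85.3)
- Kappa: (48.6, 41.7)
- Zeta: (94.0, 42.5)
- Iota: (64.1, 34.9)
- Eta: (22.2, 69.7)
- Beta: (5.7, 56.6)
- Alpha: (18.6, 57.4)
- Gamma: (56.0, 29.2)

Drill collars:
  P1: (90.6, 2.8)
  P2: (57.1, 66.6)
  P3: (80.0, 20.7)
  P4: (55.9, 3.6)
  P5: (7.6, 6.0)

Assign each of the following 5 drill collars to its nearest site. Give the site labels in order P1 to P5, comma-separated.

Zeta, Kappa, Iota, Gamma, Beta

P1 → Zeta (d²=1587.65)
P2 → Kappa (d²=692.26)
P3 → Iota (d²=454.45)
P4 → Gamma (d²=655.37)
P5 → Beta (d²=2563.97)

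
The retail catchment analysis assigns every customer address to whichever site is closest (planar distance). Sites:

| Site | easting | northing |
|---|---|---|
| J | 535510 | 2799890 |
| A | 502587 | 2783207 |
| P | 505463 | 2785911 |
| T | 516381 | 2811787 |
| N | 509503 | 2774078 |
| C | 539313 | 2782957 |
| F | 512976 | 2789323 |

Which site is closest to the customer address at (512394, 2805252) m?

T

Squared distances to each site:
J: 563100500.000; A: 582159274.000; P: 422113042.000; T: 58602394.000; N: 980176157.000; C: 1221699586.000; F: 254071765.000.
Minimum at T.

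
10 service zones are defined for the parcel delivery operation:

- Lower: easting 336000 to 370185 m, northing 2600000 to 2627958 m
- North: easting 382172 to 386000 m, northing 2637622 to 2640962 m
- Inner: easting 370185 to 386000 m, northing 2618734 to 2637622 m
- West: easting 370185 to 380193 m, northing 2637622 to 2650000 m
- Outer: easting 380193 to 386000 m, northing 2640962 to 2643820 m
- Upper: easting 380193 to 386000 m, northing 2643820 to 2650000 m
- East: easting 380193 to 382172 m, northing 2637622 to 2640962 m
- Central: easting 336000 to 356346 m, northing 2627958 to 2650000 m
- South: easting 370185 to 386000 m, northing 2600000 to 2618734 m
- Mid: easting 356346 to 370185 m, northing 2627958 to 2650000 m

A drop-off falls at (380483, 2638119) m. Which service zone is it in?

East

The point has easting = 380483 and northing = 2638119.
Only East satisfies 380193 ≤ easting ≤ 382172 and 2637622 ≤ northing ≤ 2640962.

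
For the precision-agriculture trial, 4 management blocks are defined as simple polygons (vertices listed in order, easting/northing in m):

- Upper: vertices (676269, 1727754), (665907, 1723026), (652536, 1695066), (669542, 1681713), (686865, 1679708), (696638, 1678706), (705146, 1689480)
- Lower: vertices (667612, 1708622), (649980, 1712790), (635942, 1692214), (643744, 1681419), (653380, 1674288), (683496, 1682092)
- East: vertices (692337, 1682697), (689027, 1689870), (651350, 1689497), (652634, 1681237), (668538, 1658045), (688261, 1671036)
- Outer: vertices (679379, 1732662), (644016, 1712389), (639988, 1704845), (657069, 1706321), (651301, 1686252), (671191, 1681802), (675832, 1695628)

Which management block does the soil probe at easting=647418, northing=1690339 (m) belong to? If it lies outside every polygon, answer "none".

Cast a ray rightward from (647418, 1690339). For each polygon, the edges (by vertex number in listed order) whose endpoints lie on opposite sides of northing = 1690339, where each meets that height, and whether that is right or left of the point:
Upper: 3–4 at easting≈658556.2 (right), 7–1 at easting≈704497.9 (right) → 2 crossings.
Lower: 3–4 at easting≈637297.1 (left), 6–1 at easting≈678558.4 (right) → 1 crossing.
East: no edge straddles that height → 0 crossings.
Outer: 4–5 at easting≈652475.6 (right), 6–7 at easting≈674056.6 (right) → 2 crossings.
Only Lower has an odd count, so the point is inside Lower.

Lower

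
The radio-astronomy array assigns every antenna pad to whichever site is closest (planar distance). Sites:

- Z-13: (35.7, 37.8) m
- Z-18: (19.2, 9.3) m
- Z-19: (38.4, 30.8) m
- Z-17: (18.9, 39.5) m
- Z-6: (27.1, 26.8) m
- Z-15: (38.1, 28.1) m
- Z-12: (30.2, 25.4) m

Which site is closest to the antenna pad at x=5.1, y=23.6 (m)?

Z-18

Squared distances to each site:
Z-13: 1138.000; Z-18: 403.300; Z-19: 1160.730; Z-17: 443.250; Z-6: 494.240; Z-15: 1109.250; Z-12: 633.250.
Minimum at Z-18.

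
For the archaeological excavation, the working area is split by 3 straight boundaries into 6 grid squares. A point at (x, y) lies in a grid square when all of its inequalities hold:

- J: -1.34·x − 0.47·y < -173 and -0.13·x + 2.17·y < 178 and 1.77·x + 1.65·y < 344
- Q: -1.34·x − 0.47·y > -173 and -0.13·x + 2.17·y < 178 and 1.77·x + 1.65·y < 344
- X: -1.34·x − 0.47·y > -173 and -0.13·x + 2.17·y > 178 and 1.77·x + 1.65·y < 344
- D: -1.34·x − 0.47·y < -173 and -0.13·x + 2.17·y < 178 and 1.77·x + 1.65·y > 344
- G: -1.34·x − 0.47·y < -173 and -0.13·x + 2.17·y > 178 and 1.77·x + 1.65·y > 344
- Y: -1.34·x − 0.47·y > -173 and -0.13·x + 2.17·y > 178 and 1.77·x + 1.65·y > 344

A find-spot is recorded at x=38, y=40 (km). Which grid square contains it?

Q

-1.34·38 − 0.47·40 = -69.720, which is > -173
-0.13·38 + 2.17·40 = 81.860, which is < 178
1.77·38 + 1.65·40 = 133.260, which is < 344
This sign pattern matches Q.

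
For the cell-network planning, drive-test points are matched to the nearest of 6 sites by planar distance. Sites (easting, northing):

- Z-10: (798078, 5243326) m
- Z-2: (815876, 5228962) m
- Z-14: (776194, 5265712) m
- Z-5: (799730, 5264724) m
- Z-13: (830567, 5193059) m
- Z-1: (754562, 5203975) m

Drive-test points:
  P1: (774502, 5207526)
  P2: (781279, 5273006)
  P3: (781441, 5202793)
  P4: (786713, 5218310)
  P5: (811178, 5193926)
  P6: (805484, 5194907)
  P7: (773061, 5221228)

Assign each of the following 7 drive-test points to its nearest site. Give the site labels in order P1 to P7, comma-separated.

P1 → Z-1 (d²=410213201.00)
P2 → Z-14 (d²=79059661.00)
P3 → Z-1 (d²=723877765.00)
P4 → Z-10 (d²=754963481.00)
P5 → Z-13 (d²=376685010.00)
P6 → Z-13 (d²=632571993.00)
P7 → Z-1 (d²=639879010.00)

Z-1, Z-14, Z-1, Z-10, Z-13, Z-13, Z-1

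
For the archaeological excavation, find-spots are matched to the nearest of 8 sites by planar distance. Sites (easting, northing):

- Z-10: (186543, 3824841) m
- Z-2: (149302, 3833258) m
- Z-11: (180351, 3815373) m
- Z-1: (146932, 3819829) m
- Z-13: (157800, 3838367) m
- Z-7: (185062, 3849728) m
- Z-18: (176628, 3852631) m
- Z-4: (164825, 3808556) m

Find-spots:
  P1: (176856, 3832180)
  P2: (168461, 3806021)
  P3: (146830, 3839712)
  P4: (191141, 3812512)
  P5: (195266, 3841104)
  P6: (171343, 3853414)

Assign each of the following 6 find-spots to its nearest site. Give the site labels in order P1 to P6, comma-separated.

Z-10, Z-4, Z-2, Z-11, Z-7, Z-18

P1 → Z-10 (d²=147698890.00)
P2 → Z-4 (d²=19646721.00)
P3 → Z-2 (d²=47764900.00)
P4 → Z-11 (d²=124609421.00)
P5 → Z-7 (d²=178494992.00)
P6 → Z-18 (d²=28544314.00)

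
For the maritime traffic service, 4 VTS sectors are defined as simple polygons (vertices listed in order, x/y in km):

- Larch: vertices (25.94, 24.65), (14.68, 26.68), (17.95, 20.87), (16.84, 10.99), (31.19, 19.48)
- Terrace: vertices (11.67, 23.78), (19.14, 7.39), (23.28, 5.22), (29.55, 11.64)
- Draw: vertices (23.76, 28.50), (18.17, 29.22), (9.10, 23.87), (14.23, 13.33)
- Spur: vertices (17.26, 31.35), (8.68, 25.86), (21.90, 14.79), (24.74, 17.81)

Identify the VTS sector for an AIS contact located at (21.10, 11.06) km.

Cast a ray rightward from (21.10, 11.06). For each polygon, the edges (by vertex number in listed order) whose endpoints lie on opposite sides of y = 11.06, where each meets that height, and whether that is right or left of the point:
Larch: 3–4 at x≈16.848 (left), 4–5 at x≈16.958 (left) → 0 crossings.
Terrace: 1–2 at x≈17.467 (left), 3–4 at x≈28.984 (right) → 1 crossing.
Draw: no edge straddles that height → 0 crossings.
Spur: no edge straddles that height → 0 crossings.
Only Terrace has an odd count, so the point is inside Terrace.

Terrace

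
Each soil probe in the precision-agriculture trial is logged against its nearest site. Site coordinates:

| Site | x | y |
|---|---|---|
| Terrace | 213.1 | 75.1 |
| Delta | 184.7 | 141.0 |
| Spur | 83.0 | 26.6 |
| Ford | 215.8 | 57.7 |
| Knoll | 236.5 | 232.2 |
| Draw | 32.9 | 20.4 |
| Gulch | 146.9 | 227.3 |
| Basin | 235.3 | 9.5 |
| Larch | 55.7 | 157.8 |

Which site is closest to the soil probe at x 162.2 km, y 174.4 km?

Squared distances to each site:
Terrace: 12451.300; Delta: 1621.810; Spur: 28117.480; Ford: 16491.850; Knoll: 8861.330; Draw: 40434.490; Gulch: 3032.500; Basin: 32535.620; Larch: 11617.810.
Minimum at Delta.

Delta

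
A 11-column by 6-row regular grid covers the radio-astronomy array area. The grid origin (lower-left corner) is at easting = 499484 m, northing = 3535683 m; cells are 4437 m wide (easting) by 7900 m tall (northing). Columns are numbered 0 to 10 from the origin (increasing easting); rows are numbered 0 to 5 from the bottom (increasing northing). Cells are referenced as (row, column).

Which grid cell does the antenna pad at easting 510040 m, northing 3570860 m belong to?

(4, 2)

Column index: ⌊(510040 − 499484) / 4437⌋ = ⌊2.379⌋ = 2
Row offset from origin: ⌊(3570860 − 3535683) / 7900⌋ = ⌊4.453⌋ = 4 → row 4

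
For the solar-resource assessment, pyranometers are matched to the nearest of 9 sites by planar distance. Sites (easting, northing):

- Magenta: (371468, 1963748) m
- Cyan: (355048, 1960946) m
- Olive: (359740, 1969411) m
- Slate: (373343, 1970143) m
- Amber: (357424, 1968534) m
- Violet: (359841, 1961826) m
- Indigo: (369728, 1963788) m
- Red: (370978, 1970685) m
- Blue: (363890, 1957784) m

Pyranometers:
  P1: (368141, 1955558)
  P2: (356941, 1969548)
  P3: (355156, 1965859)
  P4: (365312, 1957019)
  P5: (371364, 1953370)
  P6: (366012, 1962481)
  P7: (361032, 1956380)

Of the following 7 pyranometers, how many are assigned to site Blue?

4

P1 → Blue
P2 → Amber
P3 → Amber
P4 → Blue
P5 → Blue
P6 → Indigo
P7 → Blue
4 of the 7 go to Blue.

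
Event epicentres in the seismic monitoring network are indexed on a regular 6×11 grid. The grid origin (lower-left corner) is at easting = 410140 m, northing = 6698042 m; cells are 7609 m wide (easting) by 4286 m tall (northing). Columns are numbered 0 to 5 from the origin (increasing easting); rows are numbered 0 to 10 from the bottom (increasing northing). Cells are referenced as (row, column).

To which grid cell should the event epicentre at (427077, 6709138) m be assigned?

Column index: ⌊(427077 − 410140) / 7609⌋ = ⌊2.226⌋ = 2
Row offset from origin: ⌊(6709138 − 6698042) / 4286⌋ = ⌊2.589⌋ = 2 → row 2

(2, 2)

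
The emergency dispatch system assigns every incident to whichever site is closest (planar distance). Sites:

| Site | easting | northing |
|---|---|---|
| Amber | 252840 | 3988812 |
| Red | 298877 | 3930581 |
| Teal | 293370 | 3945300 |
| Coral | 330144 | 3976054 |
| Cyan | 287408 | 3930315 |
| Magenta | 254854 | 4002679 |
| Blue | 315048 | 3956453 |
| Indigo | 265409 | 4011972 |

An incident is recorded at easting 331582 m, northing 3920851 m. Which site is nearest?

Red

Squared distances to each site:
Amber: 10819000085.000; Red: 1164289925.000; Teal: 2057910545.000; Coral: 3049439053.000; Cyan: 2040909572.000; Magenta: 12583007568.000; Blue: 1540875560.000; Indigo: 12681902570.000.
Minimum at Red.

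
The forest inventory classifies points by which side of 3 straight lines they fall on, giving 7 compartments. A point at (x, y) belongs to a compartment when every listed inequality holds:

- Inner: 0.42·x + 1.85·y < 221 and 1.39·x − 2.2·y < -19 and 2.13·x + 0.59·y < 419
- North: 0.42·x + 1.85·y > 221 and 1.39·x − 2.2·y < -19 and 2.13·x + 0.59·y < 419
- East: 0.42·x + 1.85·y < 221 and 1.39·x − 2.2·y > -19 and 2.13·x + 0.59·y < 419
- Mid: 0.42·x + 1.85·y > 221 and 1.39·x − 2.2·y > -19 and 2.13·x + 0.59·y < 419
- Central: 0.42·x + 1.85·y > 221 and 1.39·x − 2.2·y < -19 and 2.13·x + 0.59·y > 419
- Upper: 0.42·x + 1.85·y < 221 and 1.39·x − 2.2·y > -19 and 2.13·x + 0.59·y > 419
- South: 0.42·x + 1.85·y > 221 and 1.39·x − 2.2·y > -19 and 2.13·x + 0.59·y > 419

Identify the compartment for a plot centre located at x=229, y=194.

0.42·229 + 1.85·194 = 455.080, which is > 221
1.39·229 − 2.2·194 = -108.490, which is < -19
2.13·229 + 0.59·194 = 602.230, which is > 419
This sign pattern matches Central.

Central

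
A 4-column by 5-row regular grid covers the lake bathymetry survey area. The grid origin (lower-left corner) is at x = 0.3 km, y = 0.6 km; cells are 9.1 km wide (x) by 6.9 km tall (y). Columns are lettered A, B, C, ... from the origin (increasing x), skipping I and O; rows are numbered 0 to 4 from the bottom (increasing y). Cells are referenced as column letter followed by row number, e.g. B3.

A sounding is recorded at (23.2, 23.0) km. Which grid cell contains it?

Column index: ⌊(23.2 − 0.3) / 9.1⌋ = ⌊2.516⌋ = 2 → column C
Row offset from origin: ⌊(23.0 − 0.6) / 6.9⌋ = ⌊3.246⌋ = 3 → row 3

C3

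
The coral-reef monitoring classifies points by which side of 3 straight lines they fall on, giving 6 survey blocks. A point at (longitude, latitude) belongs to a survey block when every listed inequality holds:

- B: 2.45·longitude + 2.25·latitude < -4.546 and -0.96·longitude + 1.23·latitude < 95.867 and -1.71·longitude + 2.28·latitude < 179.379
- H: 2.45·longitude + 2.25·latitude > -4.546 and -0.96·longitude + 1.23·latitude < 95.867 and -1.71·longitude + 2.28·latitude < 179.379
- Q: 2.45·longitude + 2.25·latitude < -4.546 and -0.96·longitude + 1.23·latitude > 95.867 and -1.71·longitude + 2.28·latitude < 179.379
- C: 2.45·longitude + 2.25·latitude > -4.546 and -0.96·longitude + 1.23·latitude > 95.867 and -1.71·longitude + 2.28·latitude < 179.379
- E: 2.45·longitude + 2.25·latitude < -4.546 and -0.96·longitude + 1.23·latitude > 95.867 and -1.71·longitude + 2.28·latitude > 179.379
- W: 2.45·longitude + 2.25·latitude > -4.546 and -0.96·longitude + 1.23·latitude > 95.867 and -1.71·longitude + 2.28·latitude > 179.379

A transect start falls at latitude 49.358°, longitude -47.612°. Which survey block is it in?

E

2.45·-47.612 + 2.25·49.358 = -5.594, which is < -4.546
-0.96·-47.612 + 1.23·49.358 = 106.418, which is > 95.867
-1.71·-47.612 + 2.28·49.358 = 193.953, which is > 179.379
This sign pattern matches E.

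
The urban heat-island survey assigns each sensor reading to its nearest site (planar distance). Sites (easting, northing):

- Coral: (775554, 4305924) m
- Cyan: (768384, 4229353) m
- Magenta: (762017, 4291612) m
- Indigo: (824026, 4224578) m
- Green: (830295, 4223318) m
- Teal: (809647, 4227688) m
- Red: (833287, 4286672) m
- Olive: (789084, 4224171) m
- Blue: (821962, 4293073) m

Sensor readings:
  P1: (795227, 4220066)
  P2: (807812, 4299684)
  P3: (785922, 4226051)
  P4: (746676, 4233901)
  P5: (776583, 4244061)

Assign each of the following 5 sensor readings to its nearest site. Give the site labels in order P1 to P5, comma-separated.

P1 → Olive (d²=54587474.00)
P2 → Blue (d²=243927821.00)
P3 → Olive (d²=13532644.00)
P4 → Cyan (d²=491921568.00)
P5 → Cyan (d²=283548865.00)

Olive, Blue, Olive, Cyan, Cyan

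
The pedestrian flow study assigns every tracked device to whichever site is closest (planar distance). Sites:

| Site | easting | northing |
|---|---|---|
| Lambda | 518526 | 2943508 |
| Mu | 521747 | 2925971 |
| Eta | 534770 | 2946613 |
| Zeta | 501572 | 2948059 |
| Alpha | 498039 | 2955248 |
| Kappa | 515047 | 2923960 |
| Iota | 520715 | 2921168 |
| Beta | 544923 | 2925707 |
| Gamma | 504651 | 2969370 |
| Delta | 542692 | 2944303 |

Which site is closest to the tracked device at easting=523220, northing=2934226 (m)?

Mu

Squared distances to each site:
Lambda: 108189160.000; Mu: 70314754.000; Eta: 286840269.000; Zeta: 659987793.000; Alpha: 1076007245.000; Kappa: 172188685.000; Iota: 176786389.000; Beta: 543593570.000; Gamma: 1579908497.000; Delta: 480704713.000.
Minimum at Mu.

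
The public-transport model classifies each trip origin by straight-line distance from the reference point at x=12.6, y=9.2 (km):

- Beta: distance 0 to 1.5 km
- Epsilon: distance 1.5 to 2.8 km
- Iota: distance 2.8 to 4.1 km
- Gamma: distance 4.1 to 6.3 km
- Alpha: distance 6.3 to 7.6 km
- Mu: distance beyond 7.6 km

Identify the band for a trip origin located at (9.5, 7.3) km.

Distance = √((9.5−12.6)² + (7.3−9.2)²) = √(9.610 + 3.610) = 3.636 km.
2.8 ≤ 3.636 < 4.1 → Iota.

Iota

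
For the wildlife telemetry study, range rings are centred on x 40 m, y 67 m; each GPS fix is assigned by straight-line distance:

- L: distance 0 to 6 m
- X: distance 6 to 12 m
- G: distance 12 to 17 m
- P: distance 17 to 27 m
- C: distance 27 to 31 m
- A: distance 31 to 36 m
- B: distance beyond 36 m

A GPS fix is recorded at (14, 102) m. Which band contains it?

B

Distance = √((14−40)² + (102−67)²) = √(676.000 + 1225.000) = 43.600 m.
36 ≤ 43.600 < ∞ → B.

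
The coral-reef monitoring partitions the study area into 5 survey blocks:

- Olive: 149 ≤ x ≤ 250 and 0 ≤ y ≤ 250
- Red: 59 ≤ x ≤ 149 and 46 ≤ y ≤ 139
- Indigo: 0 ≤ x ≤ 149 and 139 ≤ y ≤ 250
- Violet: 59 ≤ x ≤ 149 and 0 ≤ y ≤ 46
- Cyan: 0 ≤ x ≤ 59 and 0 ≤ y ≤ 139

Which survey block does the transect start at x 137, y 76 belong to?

The point has x = 137 and y = 76.
Only Red satisfies 59 ≤ x ≤ 149 and 46 ≤ y ≤ 139.

Red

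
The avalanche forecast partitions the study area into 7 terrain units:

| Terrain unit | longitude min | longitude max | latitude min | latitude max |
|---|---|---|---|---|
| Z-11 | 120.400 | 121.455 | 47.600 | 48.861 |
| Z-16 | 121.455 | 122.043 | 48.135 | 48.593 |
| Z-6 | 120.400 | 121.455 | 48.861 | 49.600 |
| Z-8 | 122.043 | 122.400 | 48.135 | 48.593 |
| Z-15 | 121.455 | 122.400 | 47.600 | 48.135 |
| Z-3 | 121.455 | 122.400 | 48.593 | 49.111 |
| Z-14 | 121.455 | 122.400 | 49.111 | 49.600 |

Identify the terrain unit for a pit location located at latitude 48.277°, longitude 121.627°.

Z-16

The point has longitude = 121.627 and latitude = 48.277.
Only Z-16 satisfies 121.455 ≤ longitude ≤ 122.043 and 48.135 ≤ latitude ≤ 48.593.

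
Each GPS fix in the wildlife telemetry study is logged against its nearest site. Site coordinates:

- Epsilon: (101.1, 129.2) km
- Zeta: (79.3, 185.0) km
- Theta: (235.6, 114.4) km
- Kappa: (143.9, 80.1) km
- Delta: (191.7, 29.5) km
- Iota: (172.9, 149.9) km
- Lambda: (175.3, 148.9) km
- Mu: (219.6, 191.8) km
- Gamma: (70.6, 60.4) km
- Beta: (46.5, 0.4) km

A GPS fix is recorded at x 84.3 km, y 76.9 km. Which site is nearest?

Squared distances to each site:
Epsilon: 3017.530; Zeta: 11710.610; Theta: 24297.940; Kappa: 3562.400; Delta: 13781.520; Iota: 13178.960; Lambda: 13465.000; Mu: 31508.100; Gamma: 459.940; Beta: 7281.090.
Minimum at Gamma.

Gamma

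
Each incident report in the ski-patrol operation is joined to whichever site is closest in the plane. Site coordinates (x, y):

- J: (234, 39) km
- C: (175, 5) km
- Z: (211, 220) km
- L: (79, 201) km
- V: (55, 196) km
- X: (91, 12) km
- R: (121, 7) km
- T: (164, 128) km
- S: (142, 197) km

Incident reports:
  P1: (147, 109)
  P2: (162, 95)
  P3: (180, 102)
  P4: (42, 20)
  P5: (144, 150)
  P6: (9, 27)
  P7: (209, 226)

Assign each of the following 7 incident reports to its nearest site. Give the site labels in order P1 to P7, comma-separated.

T, T, T, X, T, X, Z

P1 → T (d²=650.00)
P2 → T (d²=1093.00)
P3 → T (d²=932.00)
P4 → X (d²=2465.00)
P5 → T (d²=884.00)
P6 → X (d²=6949.00)
P7 → Z (d²=40.00)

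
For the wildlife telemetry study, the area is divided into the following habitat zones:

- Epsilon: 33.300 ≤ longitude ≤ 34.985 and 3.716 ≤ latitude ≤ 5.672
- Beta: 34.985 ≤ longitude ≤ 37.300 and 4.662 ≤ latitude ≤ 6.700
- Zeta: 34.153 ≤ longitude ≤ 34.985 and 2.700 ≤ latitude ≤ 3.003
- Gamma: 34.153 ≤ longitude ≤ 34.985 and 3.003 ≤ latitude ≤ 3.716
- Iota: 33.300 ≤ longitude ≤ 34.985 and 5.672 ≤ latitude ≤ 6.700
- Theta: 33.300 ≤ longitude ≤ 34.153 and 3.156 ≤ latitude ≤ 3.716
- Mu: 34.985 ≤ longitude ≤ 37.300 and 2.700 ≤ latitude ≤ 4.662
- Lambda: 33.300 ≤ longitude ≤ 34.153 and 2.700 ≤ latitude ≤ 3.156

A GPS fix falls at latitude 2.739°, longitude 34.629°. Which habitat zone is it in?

The point has longitude = 34.629 and latitude = 2.739.
Only Zeta satisfies 34.153 ≤ longitude ≤ 34.985 and 2.700 ≤ latitude ≤ 3.003.

Zeta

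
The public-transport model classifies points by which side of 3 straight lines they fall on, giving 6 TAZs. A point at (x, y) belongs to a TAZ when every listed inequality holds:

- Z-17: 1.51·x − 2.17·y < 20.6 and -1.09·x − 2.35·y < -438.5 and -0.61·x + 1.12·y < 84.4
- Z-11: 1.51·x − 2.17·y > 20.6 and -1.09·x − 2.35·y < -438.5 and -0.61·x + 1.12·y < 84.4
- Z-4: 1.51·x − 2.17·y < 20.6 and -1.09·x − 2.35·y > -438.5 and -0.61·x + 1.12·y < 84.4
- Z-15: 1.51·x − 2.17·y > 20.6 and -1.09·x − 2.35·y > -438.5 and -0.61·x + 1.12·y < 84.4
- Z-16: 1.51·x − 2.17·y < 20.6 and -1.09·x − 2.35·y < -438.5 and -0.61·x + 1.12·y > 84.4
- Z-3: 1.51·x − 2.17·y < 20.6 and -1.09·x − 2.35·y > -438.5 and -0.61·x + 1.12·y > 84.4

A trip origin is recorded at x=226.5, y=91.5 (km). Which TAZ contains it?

1.51·226.5 − 2.17·91.5 = 143.460, which is > 20.6
-1.09·226.5 − 2.35·91.5 = -461.910, which is < -438.5
-0.61·226.5 + 1.12·91.5 = -35.685, which is < 84.4
This sign pattern matches Z-11.

Z-11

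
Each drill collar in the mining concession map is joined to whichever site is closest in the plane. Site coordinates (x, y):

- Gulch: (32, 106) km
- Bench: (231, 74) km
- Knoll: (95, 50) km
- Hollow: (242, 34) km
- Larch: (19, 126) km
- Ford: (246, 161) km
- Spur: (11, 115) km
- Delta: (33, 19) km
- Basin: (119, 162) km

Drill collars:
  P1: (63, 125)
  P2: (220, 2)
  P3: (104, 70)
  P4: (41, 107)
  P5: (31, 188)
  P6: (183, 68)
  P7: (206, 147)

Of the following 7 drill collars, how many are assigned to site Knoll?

P1 → Gulch
P2 → Hollow
P3 → Knoll
P4 → Gulch
P5 → Larch
P6 → Bench
P7 → Ford
1 of the 7 goes to Knoll.

1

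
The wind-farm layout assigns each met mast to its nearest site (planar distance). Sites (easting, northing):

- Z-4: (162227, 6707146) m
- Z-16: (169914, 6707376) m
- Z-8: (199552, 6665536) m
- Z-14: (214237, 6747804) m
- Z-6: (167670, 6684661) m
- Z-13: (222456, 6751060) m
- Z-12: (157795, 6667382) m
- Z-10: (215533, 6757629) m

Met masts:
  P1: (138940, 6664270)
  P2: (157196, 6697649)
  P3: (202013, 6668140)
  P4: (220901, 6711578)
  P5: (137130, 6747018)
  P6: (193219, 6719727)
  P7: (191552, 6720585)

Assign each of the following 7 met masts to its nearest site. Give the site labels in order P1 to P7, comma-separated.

Z-12, Z-4, Z-8, Z-14, Z-4, Z-16, Z-16

P1 → Z-12 (d²=365195569.00)
P2 → Z-4 (d²=115503970.00)
P3 → Z-8 (d²=12837337.00)
P4 → Z-14 (d²=1356731972.00)
P5 → Z-4 (d²=2219635793.00)
P6 → Z-16 (d²=695670226.00)
P7 → Z-16 (d²=642680725.00)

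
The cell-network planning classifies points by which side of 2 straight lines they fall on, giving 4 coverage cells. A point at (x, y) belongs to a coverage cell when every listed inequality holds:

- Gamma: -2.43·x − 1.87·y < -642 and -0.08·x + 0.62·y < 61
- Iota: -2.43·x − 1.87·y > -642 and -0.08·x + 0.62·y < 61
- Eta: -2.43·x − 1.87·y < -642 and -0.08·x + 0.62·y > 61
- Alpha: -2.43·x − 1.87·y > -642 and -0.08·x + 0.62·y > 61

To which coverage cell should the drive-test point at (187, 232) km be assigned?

-2.43·187 − 1.87·232 = -888.250, which is < -642
-0.08·187 + 0.62·232 = 128.880, which is > 61
This sign pattern matches Eta.

Eta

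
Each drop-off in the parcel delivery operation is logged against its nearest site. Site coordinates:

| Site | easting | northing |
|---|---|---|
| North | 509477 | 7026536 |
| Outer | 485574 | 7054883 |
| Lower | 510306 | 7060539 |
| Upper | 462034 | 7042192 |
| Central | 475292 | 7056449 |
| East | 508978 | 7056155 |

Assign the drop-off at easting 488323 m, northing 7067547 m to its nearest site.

Outer

Squared distances to each site:
North: 2129393837.000; Outer: 167933897.000; Lower: 532364353.000; Upper: 1333987546.000; Central: 292972565.000; East: 556406689.000.
Minimum at Outer.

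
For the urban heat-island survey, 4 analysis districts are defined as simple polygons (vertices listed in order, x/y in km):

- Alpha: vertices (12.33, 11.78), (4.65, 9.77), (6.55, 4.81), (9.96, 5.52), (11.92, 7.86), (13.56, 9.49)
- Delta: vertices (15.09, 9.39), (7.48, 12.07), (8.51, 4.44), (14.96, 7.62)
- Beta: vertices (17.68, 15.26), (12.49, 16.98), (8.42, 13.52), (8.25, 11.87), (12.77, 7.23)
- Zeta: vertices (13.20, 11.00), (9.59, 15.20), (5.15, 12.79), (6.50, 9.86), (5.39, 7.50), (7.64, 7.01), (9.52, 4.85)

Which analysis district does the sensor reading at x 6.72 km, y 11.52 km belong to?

Zeta

Cast a ray rightward from (6.72, 11.52). For each polygon, the edges (by vertex number in listed order) whose endpoints lie on opposite sides of y = 11.52, where each meets that height, and whether that is right or left of the point:
Alpha: 1–2 at x≈11.337 (right), 6–1 at x≈12.470 (right) → 2 crossings.
Delta: 1–2 at x≈9.042 (right), 2–3 at x≈7.554 (right) → 2 crossings.
Beta: 4–5 at x≈8.591 (right), 5–1 at x≈15.393 (right) → 2 crossings.
Zeta: 1–2 at x≈12.753 (right), 3–4 at x≈5.735 (left) → 1 crossing.
Only Zeta has an odd count, so the point is inside Zeta.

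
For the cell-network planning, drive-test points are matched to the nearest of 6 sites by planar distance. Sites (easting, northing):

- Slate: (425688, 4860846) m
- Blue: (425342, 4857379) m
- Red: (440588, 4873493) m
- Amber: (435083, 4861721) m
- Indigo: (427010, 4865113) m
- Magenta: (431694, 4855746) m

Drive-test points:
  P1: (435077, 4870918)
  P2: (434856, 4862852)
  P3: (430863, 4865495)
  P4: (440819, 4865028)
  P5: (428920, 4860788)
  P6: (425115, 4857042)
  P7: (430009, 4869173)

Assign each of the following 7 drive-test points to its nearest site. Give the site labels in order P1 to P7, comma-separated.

Red, Amber, Indigo, Amber, Slate, Blue, Indigo

P1 → Red (d²=37001746.00)
P2 → Amber (d²=1330690.00)
P3 → Indigo (d²=14991533.00)
P4 → Amber (d²=43837945.00)
P5 → Slate (d²=10449188.00)
P6 → Blue (d²=165098.00)
P7 → Indigo (d²=25477601.00)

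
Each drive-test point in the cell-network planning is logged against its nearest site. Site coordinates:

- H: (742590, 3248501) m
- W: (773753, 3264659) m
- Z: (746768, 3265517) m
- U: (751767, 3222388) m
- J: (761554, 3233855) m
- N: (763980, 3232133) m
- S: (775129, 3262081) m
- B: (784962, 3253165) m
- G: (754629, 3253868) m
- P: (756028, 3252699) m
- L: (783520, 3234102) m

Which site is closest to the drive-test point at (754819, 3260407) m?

G

Squared distances to each site:
H: 291301277.000; W: 376575860.000; Z: 90930701.000; U: 1454759065.000; J: 750368929.000; N: 883342997.000; S: 415298376.000; B: 961047013.000; G: 42794621.000; P: 60874945.000; L: 1515700426.000.
Minimum at G.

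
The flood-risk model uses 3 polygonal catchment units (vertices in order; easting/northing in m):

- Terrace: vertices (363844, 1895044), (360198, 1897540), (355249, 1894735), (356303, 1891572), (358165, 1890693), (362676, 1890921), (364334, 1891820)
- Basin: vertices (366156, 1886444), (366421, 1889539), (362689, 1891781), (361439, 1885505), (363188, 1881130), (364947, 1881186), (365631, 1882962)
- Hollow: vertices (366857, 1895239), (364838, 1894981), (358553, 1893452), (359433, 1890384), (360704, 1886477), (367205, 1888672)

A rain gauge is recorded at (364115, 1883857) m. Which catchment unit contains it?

Cast a ray rightward from (364115, 1883857). For each polygon, the edges (by vertex number in listed order) whose endpoints lie on opposite sides of northing = 1883857, where each meets that height, and whether that is right or left of the point:
Terrace: no edge straddles that height → 0 crossings.
Basin: 4–5 at easting≈362097.8 (left), 7–1 at easting≈365765.9 (right) → 1 crossing.
Hollow: no edge straddles that height → 0 crossings.
Only Basin has an odd count, so the point is inside Basin.

Basin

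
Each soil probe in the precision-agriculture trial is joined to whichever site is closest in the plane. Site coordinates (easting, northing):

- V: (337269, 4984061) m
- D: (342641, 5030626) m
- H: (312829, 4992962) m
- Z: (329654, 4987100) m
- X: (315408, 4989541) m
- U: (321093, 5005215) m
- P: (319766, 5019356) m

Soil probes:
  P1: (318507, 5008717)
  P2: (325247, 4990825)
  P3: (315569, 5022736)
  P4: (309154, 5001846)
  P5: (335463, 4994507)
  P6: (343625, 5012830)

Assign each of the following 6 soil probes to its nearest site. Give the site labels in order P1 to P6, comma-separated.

P1 → U (d²=18951400.00)
P2 → Z (d²=33297274.00)
P3 → P (d²=29039209.00)
P4 → H (d²=92431081.00)
P5 → Z (d²=88608130.00)
P6 → D (d²=317665872.00)

U, Z, P, H, Z, D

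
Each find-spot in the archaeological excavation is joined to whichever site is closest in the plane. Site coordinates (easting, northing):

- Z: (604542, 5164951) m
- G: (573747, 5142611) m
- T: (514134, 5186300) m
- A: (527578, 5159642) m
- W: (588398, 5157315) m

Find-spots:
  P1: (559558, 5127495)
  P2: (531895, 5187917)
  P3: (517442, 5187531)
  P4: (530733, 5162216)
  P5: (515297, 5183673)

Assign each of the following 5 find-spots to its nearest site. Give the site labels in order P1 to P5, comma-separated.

G, T, T, A, T

P1 → G (d²=429821177.00)
P2 → T (d²=318067810.00)
P3 → T (d²=12458225.00)
P4 → A (d²=16579501.00)
P5 → T (d²=8253698.00)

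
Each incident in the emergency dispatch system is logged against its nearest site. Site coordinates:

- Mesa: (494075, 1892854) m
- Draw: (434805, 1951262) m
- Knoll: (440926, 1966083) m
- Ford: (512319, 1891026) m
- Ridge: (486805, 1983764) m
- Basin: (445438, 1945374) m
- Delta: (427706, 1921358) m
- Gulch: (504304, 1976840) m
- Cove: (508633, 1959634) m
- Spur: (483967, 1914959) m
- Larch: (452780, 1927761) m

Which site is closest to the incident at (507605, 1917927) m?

Squared distances to each site:
Mesa: 811716229.000; Draw: 6411062225.000; Knoll: 6765089377.000; Ford: 745885597.000; Ridge: 4767150569.000; Basin: 4618073698.000; Delta: 6395621962.000; Gulch: 3481638170.000; Cove: 1740530633.000; Spur: 567564068.000; Larch: 3102488181.000.
Minimum at Spur.

Spur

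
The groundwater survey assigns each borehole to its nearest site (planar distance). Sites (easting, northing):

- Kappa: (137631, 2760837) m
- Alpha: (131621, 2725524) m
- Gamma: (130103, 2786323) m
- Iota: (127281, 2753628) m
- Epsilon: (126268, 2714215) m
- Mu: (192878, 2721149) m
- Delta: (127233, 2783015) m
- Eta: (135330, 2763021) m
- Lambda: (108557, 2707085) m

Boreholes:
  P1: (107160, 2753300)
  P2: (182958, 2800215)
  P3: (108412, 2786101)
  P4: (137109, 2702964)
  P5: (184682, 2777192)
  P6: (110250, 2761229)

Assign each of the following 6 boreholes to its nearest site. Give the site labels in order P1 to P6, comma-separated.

Iota, Gamma, Delta, Epsilon, Kappa, Iota

P1 → Iota (d²=404962225.00)
P2 → Gamma (d²=2986638689.00)
P3 → Delta (d²=363753437.00)
P4 → Epsilon (d²=244112282.00)
P5 → Kappa (d²=2481282626.00)
P6 → Iota (d²=347830162.00)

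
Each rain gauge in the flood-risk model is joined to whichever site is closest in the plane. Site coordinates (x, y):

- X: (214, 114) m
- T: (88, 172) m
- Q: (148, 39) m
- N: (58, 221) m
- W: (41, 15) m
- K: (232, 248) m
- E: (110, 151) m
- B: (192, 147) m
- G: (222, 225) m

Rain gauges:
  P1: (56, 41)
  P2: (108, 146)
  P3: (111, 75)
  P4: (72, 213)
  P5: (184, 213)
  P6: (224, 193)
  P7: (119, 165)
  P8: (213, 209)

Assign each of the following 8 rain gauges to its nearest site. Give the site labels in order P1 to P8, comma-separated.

W, E, Q, N, G, G, E, G

P1 → W (d²=901.00)
P2 → E (d²=29.00)
P3 → Q (d²=2665.00)
P4 → N (d²=260.00)
P5 → G (d²=1588.00)
P6 → G (d²=1028.00)
P7 → E (d²=277.00)
P8 → G (d²=337.00)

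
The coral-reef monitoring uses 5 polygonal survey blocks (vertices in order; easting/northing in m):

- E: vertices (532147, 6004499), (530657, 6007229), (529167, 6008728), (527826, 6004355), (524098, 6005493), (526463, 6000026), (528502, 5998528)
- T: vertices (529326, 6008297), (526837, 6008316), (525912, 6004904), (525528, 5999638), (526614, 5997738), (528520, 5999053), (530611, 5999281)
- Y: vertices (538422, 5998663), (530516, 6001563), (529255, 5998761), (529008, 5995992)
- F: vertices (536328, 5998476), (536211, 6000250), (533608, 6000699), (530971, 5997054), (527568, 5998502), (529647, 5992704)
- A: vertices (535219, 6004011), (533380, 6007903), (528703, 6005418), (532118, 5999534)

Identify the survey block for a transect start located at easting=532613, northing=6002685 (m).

A

Cast a ray rightward from (532613, 6002685). For each polygon, the edges (by vertex number in listed order) whose endpoints lie on opposite sides of northing = 6002685, where each meets that height, and whether that is right or left of the point:
E: 5–6 at easting≈525312.7 (left), 7–1 at easting≈531039.6 (left) → 0 crossings.
T: 3–4 at easting≈525750.2 (left), 7–1 at easting≈530125.8 (left) → 0 crossings.
Y: no edge straddles that height → 0 crossings.
F: no edge straddles that height → 0 crossings.
A: 3–4 at easting≈530289.2 (left), 4–1 at easting≈534300.5 (right) → 1 crossing.
Only A has an odd count, so the point is inside A.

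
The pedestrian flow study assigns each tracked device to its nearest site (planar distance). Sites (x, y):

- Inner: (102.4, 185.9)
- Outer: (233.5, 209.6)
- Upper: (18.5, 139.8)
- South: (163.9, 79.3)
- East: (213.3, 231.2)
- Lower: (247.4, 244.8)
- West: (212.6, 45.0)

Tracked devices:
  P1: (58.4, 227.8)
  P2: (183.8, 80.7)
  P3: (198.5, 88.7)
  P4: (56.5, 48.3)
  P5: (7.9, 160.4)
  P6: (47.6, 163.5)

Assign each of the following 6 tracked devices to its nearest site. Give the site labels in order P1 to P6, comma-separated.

P1 → Inner (d²=3691.61)
P2 → South (d²=397.97)
P3 → South (d²=1285.52)
P4 → Upper (d²=9816.25)
P5 → Upper (d²=536.72)
P6 → Upper (d²=1408.50)

Inner, South, South, Upper, Upper, Upper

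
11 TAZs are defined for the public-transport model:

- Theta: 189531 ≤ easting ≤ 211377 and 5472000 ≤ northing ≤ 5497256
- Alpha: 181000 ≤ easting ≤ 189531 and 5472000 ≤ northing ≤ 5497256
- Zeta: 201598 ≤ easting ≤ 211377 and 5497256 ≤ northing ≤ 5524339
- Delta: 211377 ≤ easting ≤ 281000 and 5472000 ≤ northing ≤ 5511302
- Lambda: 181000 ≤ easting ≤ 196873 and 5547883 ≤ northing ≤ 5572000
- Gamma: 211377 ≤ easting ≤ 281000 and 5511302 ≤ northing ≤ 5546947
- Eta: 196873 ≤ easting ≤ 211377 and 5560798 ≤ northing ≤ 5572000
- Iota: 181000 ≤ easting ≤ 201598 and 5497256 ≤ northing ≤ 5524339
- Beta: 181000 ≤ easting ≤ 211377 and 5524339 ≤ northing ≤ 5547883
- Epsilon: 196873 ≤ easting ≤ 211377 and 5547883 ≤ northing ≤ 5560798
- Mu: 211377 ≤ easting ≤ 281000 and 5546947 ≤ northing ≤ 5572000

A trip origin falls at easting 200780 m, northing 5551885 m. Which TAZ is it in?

The point has easting = 200780 and northing = 5551885.
Only Epsilon satisfies 196873 ≤ easting ≤ 211377 and 5547883 ≤ northing ≤ 5560798.

Epsilon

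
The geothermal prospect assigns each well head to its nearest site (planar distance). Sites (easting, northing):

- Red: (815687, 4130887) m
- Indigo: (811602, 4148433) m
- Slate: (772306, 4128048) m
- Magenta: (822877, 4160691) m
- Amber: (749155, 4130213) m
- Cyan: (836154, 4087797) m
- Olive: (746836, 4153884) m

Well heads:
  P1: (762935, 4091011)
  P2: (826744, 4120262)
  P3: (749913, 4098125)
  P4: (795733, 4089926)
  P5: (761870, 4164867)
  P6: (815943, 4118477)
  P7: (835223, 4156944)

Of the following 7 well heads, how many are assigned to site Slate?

1

P1 → Slate
P2 → Red
P3 → Amber
P4 → Cyan
P5 → Olive
P6 → Red
P7 → Magenta
1 of the 7 goes to Slate.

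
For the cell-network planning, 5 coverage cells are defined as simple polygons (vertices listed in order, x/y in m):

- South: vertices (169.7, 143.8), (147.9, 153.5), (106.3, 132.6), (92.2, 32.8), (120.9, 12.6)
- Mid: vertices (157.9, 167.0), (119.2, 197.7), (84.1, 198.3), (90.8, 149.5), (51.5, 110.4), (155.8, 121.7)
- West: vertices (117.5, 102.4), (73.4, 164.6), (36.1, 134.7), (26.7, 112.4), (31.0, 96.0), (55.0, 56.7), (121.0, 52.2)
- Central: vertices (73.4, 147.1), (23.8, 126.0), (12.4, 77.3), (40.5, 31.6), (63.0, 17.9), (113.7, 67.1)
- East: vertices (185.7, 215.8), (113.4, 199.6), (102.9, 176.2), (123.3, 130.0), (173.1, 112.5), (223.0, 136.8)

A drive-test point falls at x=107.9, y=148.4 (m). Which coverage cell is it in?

Mid

Cast a ray rightward from (107.9, 148.4). For each polygon, the edges (by vertex number in listed order) whose endpoints lie on opposite sides of y = 148.4, where each meets that height, and whether that is right or left of the point:
South: 1–2 at x≈159.36 (right), 2–3 at x≈137.75 (right) → 2 crossings.
Mid: 4–5 at x≈89.69 (left), 6–1 at x≈157.04 (right) → 1 crossing.
West: 1–2 at x≈84.89 (left), 2–3 at x≈53.19 (left) → 0 crossings.
Central: no edge straddles that height → 0 crossings.
East: 3–4 at x≈115.18 (right), 6–1 at x≈217.52 (right) → 2 crossings.
Only Mid has an odd count, so the point is inside Mid.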